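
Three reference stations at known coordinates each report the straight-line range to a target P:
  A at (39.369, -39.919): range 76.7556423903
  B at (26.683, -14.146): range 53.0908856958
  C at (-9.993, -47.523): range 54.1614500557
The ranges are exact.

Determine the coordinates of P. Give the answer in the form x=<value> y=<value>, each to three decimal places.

eq1: (x − 39.369)² + (y + 39.919)² = 76.7556423903²
eq2: (x − 26.683)² + (y + 14.146)² = 53.0908856958²
eq3: (x + 9.993)² + (y + 47.523)² = 54.1614500557²
eq2−eq3, eq2−eq1 (x²,y² cancel):
  -73.352·x − 66.754·y = 1331.383245
  25.372·x − 51.546·y = -841.433578
det = -73.352·-51.546 − -66.754·25.372 = 5474.684680
x = (1331.383245·-51.546 − -66.754·-841.433578) / 5474.684680 = -22.795201
y = (-73.352·-841.433578 − 1331.383245·25.372) / 5474.684680 = 5.103669

x=-22.795 y=5.104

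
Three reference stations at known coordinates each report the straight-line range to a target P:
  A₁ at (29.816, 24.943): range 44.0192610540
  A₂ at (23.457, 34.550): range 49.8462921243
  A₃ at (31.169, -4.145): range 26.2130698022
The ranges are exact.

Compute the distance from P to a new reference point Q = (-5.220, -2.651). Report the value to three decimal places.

14.928

eq1: (x − 29.816)² + (y − 24.943)² = 44.0192610540²
eq2: (x − 23.457)² + (y − 34.550)² = 49.8462921243²
eq3: (x − 31.169)² + (y + 4.145)² = 26.2130698022²
eq3−eq2, eq3−eq1 (x²,y² cancel):
  -15.424·x + 77.390·y = -1042.282047
  -2.706·x + 58.176·y = -728.110796
det = -15.424·58.176 − 77.390·-2.706 = -687.889284
x = (-1042.282047·58.176 − 77.390·-728.110796) / -687.889284 = 6.232552
y = (-15.424·-728.110796 − -1042.282047·-2.706) / -687.889284 = -12.225755
|P − Q| = √((6.232552 − -5.220)² + (-12.225755 − -2.651)²) = 14.927722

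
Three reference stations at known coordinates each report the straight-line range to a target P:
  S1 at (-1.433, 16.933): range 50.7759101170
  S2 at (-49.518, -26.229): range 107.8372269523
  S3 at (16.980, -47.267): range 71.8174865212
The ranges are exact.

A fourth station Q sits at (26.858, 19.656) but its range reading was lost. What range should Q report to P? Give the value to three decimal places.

eq1: (x + 1.433)² + (y − 16.933)² = 50.7759101170²
eq2: (x + 49.518)² + (y + 26.229)² = 107.8372269523²
eq3: (x − 16.980)² + (y + 47.267)² = 71.8174865212²
eq1−eq2, eq1−eq3 (x²,y² cancel):
  -96.170·x − 86.324·y = -6199.461682
  36.826·x − 128.400·y = -345.848611
det = -96.170·-128.400 − -86.324·36.826 = 15527.195624
x = (-6199.461682·-128.400 − -86.324·-345.848611) / 15527.195624 = 49.342835
y = (-96.170·-345.848611 − -6199.461682·36.826) / 15527.195624 = 16.845388
|P − Q| = √((49.342835 − 26.858)² + (16.845388 − 19.656)²) = 22.659817

22.660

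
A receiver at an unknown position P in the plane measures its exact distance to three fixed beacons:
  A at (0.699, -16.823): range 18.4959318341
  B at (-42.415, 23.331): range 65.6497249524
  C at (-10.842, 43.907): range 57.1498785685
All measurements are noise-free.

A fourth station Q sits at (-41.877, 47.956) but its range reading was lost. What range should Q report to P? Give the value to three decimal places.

79.521

eq1: (x − 0.699)² + (y + 16.823)² = 18.4959318341²
eq2: (x + 42.415)² + (y − 23.331)² = 65.6497249524²
eq3: (x + 10.842)² + (y − 43.907)² = 57.1498785685²
eq3−eq1, eq3−eq2 (x²,y² cancel):
  23.082·x − 121.460·y = 1162.137443
  -63.146·x − 41.152·y = -745.783593
det = 23.082·-41.152 − -121.460·-63.146 = -8619.583624
x = (1162.137443·-41.152 − -121.460·-745.783593) / -8619.583624 = 16.057290
y = (23.082·-745.783593 − 1162.137443·-63.146) / -8619.583624 = -6.516574
|P − Q| = √((16.057290 − -41.877)² + (-6.516574 − 47.956)²) = 79.521339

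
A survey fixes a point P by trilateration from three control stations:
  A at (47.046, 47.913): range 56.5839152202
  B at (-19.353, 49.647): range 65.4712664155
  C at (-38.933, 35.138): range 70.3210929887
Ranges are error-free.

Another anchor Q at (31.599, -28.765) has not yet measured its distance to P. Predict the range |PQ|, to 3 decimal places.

28.761

eq1: (x − 47.046)² + (y − 47.913)² = 56.5839152202²
eq2: (x + 19.353)² + (y − 49.647)² = 65.4712664155²
eq3: (x + 38.933)² + (y − 35.138)² = 70.3210929887²
eq1−eq2, eq1−eq3 (x²,y² cancel):
  -132.798·x + 3.468·y = -2754.365731
  -171.958·x − 25.550·y = -3501.840809
det = -132.798·-25.550 − 3.468·-171.958 = 3989.339244
x = (-2754.365731·-25.550 − 3.468·-3501.840809) / 3989.339244 = 20.684736
y = (-132.798·-3501.840809 − -2754.365731·-171.958) / 3989.339244 = -2.155186
|P − Q| = √((20.684736 − 31.599)² + (-2.155186 − -28.765)²) = 28.761144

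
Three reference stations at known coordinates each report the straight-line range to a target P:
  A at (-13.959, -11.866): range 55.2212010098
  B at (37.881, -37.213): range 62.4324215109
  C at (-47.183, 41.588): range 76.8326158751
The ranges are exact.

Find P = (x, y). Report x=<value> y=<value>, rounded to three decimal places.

x=27.699 y=24.383

eq1: (x + 13.959)² + (y + 11.866)² = 55.2212010098²
eq2: (x − 37.881)² + (y + 37.213)² = 62.4324215109²
eq3: (x + 47.183)² + (y − 41.588)² = 76.8326158751²
eq3−eq1, eq3−eq2 (x²,y² cancel):
  66.448·x − 106.908·y = -766.271775
  170.128·x − 157.602·y = 869.423904
det = 66.448·-157.602 − -106.908·170.128 = 7715.706528
x = (-766.271775·-157.602 − -106.908·869.423904) / 7715.706528 = 27.698609
y = (66.448·869.423904 − -766.271775·170.128) / 7715.706528 = 24.383478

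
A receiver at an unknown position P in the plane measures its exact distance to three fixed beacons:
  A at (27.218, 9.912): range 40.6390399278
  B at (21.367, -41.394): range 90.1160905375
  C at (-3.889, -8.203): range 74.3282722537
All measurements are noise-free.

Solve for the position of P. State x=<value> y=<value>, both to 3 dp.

eq1: (x − 27.218)² + (y − 9.912)² = 40.6390399278²
eq2: (x − 21.367)² + (y + 41.394)² = 90.1160905375²
eq3: (x + 3.889)² + (y + 8.203)² = 74.3282722537²
eq3−eq1, eq3−eq2 (x²,y² cancel):
  62.214·x + 36.230·y = 4629.814228
  50.512·x − 66.382·y = -508.619323
det = 62.214·-66.382 − 36.230·50.512 = -5959.939508
x = (4629.814228·-66.382 − 36.230·-508.619323) / -5959.939508 = 48.475165
y = (62.214·-508.619323 − 4629.814228·50.512) / -5959.939508 = 44.548173

x=48.475 y=44.548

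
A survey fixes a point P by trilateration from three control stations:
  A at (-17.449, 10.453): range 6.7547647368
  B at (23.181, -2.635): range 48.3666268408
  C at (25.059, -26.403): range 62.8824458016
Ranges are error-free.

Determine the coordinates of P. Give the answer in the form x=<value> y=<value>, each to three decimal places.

x=-21.515 y=15.847

eq1: (x + 17.449)² + (y − 10.453)² = 6.7547647368²
eq2: (x − 23.181)² + (y + 2.635)² = 48.3666268408²
eq3: (x − 25.059)² + (y + 26.403)² = 62.8824458016²
eq3−eq2, eq3−eq1 (x²,y² cancel):
  -3.756·x + 47.536·y = 834.101494
  -85.016·x + 73.712·y = 2997.236063
det = -3.756·73.712 − 47.536·-85.016 = 3764.458304
x = (834.101494·73.712 − 47.536·2997.236063) / 3764.458304 = -21.515267
y = (-3.756·2997.236063 − 834.101494·-85.016) / 3764.458304 = 15.846730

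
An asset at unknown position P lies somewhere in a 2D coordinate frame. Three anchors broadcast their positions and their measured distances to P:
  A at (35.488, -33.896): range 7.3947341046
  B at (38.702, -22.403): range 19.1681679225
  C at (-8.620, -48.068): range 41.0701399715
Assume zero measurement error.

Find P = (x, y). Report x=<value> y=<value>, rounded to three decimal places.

x=31.698 y=-40.246

eq1: (x − 35.488)² + (y + 33.896)² = 7.3947341046²
eq2: (x − 38.702)² + (y + 22.403)² = 19.1681679225²
eq3: (x + 8.620)² + (y + 48.068)² = 41.0701399715²
eq3−eq1, eq3−eq2 (x²,y² cancel):
  88.216·x + 28.344·y = 1655.574241
  94.644·x + 51.330·y = 934.239925
det = 88.216·51.330 − 28.344·94.644 = 1845.537744
x = (1655.574241·51.330 − 28.344·934.239925) / 1845.537744 = 31.698365
y = (88.216·934.239925 − 1655.574241·94.644) / 1845.537744 = -40.245863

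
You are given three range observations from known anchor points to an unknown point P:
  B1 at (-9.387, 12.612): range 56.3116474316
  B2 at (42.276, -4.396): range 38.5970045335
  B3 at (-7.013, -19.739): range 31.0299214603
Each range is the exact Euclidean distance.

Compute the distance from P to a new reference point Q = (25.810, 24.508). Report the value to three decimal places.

60.474

eq1: (x + 9.387)² + (y − 12.612)² = 56.3116474316²
eq2: (x − 42.276)² + (y + 4.396)² = 38.5970045335²
eq3: (x + 7.013)² + (y + 19.739)² = 31.0299214603²
eq3−eq1, eq3−eq2 (x²,y² cancel):
  -4.748·x + 64.702·y = -2399.777588
  98.578·x + 30.686·y = 840.901969
det = -4.748·30.686 − 64.702·98.578 = -6523.890884
x = (-2399.777588·30.686 − 64.702·840.901969) / -6523.890884 = 19.627492
y = (-4.748·840.901969 − -2399.777588·98.578) / -6523.890884 = -35.649381
|P − Q| = √((19.627492 − 25.810)² + (-35.649381 − 24.508)²) = 60.474242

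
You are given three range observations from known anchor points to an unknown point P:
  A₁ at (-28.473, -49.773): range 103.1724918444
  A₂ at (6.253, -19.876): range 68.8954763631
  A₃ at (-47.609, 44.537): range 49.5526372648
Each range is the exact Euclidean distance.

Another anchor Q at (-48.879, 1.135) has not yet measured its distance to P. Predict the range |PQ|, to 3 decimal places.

eq1: (x + 28.473)² + (y + 49.773)² = 103.1724918444²
eq2: (x − 6.253)² + (y + 19.876)² = 68.8954763631²
eq3: (x + 47.609)² + (y − 44.537)² = 49.5526372648²
eq1−eq3, eq1−eq2 (x²,y² cancel):
  -38.272·x + 188.620·y = 9151.197205
  69.452·x + 59.794·y = 3044.068537
det = -38.272·59.794 − 188.620·69.452 = -15388.472208
x = (9151.197205·59.794 − 188.620·3044.068537) / -15388.472208 = 1.753619
y = (-38.272·3044.068537 − 9151.197205·69.452) / -15388.472208 = 48.872398
|P − Q| = √((1.753619 − -48.879)² + (48.872398 − 1.135)²) = 69.588227

69.588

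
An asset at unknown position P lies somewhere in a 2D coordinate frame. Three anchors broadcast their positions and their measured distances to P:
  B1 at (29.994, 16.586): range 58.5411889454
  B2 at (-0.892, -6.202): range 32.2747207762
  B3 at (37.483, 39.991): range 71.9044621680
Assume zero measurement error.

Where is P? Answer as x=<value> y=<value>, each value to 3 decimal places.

eq1: (x − 29.994)² + (y − 16.586)² = 58.5411889454²
eq2: (x + 0.892)² + (y + 6.202)² = 32.2747207762²
eq3: (x − 37.483)² + (y − 39.991)² = 71.9044621680²
eq1−eq3, eq1−eq2 (x²,y² cancel):
  14.978·x + 46.810·y = 86.339061
  -61.772·x − 45.576·y = 1249.938238
det = 14.978·-45.576 − 46.810·-61.772 = 2208.909992
x = (86.339061·-45.576 − 46.810·1249.938238) / 2208.909992 = -28.269417
y = (14.978·1249.938238 − 86.339061·-61.772) / 2208.909992 = 10.889946

x=-28.269 y=10.890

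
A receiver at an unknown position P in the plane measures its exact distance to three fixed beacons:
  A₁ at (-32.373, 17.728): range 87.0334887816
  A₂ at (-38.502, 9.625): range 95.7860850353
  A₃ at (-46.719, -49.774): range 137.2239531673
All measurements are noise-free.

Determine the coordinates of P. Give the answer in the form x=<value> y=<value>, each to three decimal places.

eq1: (x + 32.373)² + (y − 17.728)² = 87.0334887816²
eq2: (x + 38.502)² + (y − 9.625)² = 95.7860850353²
eq3: (x + 46.719)² + (y + 49.774)² = 137.2239531673²
eq3−eq2, eq3−eq1 (x²,y² cancel):
  16.434·x + 118.798·y = 6570.367828
  28.692·x + 135.004·y = 7957.762229
det = 16.434·135.004 − 118.798·28.692 = -1189.896480
x = (6570.367828·135.004 − 118.798·7957.762229) / -1189.896480 = 49.029727
y = (16.434·7957.762229 − 6570.367828·28.692) / -1189.896480 = 48.524498

x=49.030 y=48.524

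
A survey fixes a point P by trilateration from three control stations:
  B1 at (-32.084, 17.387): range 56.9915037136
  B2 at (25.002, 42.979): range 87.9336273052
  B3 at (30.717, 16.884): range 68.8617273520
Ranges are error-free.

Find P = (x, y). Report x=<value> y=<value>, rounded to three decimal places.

eq1: (x + 32.084)² + (y − 17.387)² = 56.9915037136²
eq2: (x − 25.002)² + (y − 42.979)² = 87.9336273052²
eq3: (x − 30.717)² + (y − 16.884)² = 68.8617273520²
eq1−eq3, eq1−eq2 (x²,y² cancel):
  125.602·x − 1.006·y = -1596.993278
  114.172·x + 51.184·y = -3343.687696
det = 125.602·51.184 − -1.006·114.172 = 6543.669800
x = (-1596.993278·51.184 − -1.006·-3343.687696) / 6543.669800 = -13.005585
y = (125.602·-3343.687696 − -1596.993278·114.172) / 6543.669800 = -36.316311

x=-13.006 y=-36.316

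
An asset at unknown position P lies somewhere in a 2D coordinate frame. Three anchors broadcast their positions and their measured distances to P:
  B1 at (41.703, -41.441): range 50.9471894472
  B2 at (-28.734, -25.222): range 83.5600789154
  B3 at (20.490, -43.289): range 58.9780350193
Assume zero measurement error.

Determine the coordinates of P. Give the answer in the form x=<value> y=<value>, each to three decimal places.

x=47.413 y=9.185

eq1: (x − 41.703)² + (y + 41.441)² = 50.9471894472²
eq2: (x + 28.734)² + (y + 25.222)² = 83.5600789154²
eq3: (x − 20.490)² + (y + 43.289)² = 58.9780350193²
eq2−eq1, eq2−eq3 (x²,y² cancel):
  140.874·x − 32.438·y = 6381.375326
  98.448·x − 36.134·y = 4335.863755
det = 140.874·-36.134 − -32.438·98.448 = -1896.884892
x = (6381.375326·-36.134 − -32.438·4335.863755) / -1896.884892 = 47.413456
y = (140.874·4335.863755 − 6381.375326·98.448) / -1896.884892 = 9.185147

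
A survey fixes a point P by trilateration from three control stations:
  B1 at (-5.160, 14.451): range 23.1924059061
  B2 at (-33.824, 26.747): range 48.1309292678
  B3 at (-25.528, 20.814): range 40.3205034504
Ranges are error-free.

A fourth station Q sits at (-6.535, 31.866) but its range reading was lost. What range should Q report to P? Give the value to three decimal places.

21.388

eq1: (x + 5.160)² + (y − 14.451)² = 23.1924059061²
eq2: (x + 33.824)² + (y − 26.747)² = 48.1309292678²
eq3: (x + 25.528)² + (y − 20.814)² = 40.3205034504²
eq1−eq3, eq1−eq2 (x²,y² cancel):
  -40.736·x + 12.726·y = -238.410928
  -57.328·x + 24.592·y = -154.690676
det = -40.736·24.592 − 12.726·-57.328 = -272.223584
x = (-238.410928·24.592 − 12.726·-154.690676) / -272.223584 = 14.305917
y = (-40.736·-154.690676 − -238.410928·-57.328) / -272.223584 = 27.059163
|P − Q| = √((14.305917 − -6.535)² + (27.059163 − 31.866)²) = 21.388069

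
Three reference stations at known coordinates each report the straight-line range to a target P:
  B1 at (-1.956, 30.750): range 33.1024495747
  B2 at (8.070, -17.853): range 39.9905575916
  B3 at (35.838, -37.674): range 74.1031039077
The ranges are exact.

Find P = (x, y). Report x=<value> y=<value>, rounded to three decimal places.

x=-23.992 y=6.048

eq1: (x + 1.956)² + (y − 30.750)² = 33.1024495747²
eq2: (x − 8.070)² + (y + 17.853)² = 39.9905575916²
eq3: (x − 35.838)² + (y + 37.674)² = 74.1031039077²
eq2−eq3, eq2−eq1 (x²,y² cancel):
  55.536·x − 39.642·y = -1572.187301
  -20.052·x + 97.206·y = 1069.006456
det = 55.536·97.206 − -39.642·-20.052 = 4603.531032
x = (-1572.187301·97.206 − -39.642·1069.006456) / 4603.531032 = -23.992123
y = (55.536·1069.006456 − -1572.187301·-20.052) / 4603.531032 = 6.048149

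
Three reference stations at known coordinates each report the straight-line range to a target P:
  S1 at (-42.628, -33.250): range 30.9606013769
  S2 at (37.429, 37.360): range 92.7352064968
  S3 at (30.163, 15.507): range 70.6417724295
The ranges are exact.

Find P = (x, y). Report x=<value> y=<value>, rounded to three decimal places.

eq1: (x + 42.628)² + (y + 33.250)² = 30.9606013769²
eq2: (x − 37.429)² + (y − 37.360)² = 92.7352064968²
eq3: (x − 30.163)² + (y − 15.507)² = 70.6417724295²
eq1−eq2, eq1−eq3 (x²,y² cancel):
  160.114·x + 141.220·y = -7767.268929
  145.582·x + 97.514·y = -5804.136440
det = 160.114·97.514 − 141.220·145.582 = -4945.733444
x = (-7767.268929·97.514 − 141.220·-5804.136440) / -4945.733444 = -12.585127
y = (160.114·-5804.136440 − -7767.268929·145.582) / -4945.733444 = -40.732289

x=-12.585 y=-40.732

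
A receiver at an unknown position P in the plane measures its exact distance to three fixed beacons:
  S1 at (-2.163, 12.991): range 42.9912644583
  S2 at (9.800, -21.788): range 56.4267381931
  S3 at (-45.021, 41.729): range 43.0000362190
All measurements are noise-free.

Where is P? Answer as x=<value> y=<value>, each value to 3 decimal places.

x=-42.741 y=-1.211

eq1: (x + 2.163)² + (y − 12.991)² = 42.9912644583²
eq2: (x − 9.800)² + (y + 21.788)² = 56.4267381931²
eq3: (x + 45.021)² + (y − 41.729)² = 43.0000362190²
eq2−eq1, eq2−eq3 (x²,y² cancel):
  -23.926·x + 69.558·y = 938.415669
  -109.642·x + 127.034·y = 4532.416606
det = -23.926·127.034 − 69.558·-109.642 = 4587.062752
x = (938.415669·127.034 − 69.558·4532.416606) / 4587.062752 = -42.740889
y = (-23.926·4532.416606 − 938.415669·-109.642) / 4587.062752 = -1.210541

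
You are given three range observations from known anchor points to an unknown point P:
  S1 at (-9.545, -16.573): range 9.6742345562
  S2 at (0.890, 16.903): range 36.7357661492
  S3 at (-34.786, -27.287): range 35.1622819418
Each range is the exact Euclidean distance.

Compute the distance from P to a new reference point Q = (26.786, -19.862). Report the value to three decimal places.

27.214

eq1: (x + 9.545)² + (y + 16.573)² = 9.6742345562²
eq2: (x − 0.890)² + (y − 16.903)² = 36.7357661492²
eq3: (x + 34.786)² + (y + 27.287)² = 35.1622819418²
eq2−eq3, eq2−eq1 (x²,y² cancel):
  -71.352·x − 88.380·y = 1781.273099
  -20.870·x − 66.952·y = 1335.193545
det = -71.352·-66.952 − -88.380·-20.870 = 2932.668504
x = (1781.273099·-66.952 − -88.380·1335.193545) / 2932.668504 = -0.428071
y = (-71.352·1335.193545 − 1781.273099·-20.870) / 2932.668504 = -19.809112
|P − Q| = √((-0.428071 − 26.786)² + (-19.809112 − -19.862)²) = 27.214123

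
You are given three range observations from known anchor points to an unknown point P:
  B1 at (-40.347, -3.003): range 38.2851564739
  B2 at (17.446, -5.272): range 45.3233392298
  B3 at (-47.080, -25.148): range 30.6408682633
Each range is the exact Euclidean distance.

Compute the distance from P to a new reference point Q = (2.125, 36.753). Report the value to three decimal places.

73.363

eq1: (x + 40.347)² + (y + 3.003)² = 38.2851564739²
eq2: (x − 17.446)² + (y + 5.272)² = 45.3233392298²
eq3: (x + 47.080)² + (y + 25.148)² = 30.6408682633²
eq1−eq2, eq1−eq3 (x²,y² cancel):
  115.586·x − 4.538·y = -1893.193391
  -13.466·x − 44.290·y = 1738.940284
det = 115.586·-44.290 − -4.538·-13.466 = -5180.412648
x = (-1893.193391·-44.290 − -4.538·1738.940284) / -5180.412648 = -17.709177
y = (115.586·1738.940284 − -1893.193391·-13.466) / -5180.412648 = -33.878268
|P − Q| = √((-17.709177 − 2.125)² + (-33.878268 − 36.753)²) = 73.363279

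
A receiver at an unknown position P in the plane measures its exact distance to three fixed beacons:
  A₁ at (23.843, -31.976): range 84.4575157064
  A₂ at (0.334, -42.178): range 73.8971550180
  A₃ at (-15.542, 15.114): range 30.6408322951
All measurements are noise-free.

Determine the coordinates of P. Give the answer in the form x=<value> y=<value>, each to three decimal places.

x=-46.183 y=15.241

eq1: (x − 23.843)² + (y + 31.976)² = 84.4575157064²
eq2: (x − 0.334)² + (y + 42.178)² = 73.8971550180²
eq3: (x + 15.542)² + (y − 15.114)² = 30.6408322951²
eq2−eq1, eq2−eq3 (x²,y² cancel):
  47.018·x + 20.404·y = -1860.424455
  -31.752·x + 114.584·y = 3212.820436
det = 47.018·114.584 − 20.404·-31.752 = 6035.378320
x = (-1860.424455·114.584 − 20.404·3212.820436) / 6035.378320 = -46.182567
y = (47.018·3212.820436 − -1860.424455·-31.752) / 6035.378320 = 15.241496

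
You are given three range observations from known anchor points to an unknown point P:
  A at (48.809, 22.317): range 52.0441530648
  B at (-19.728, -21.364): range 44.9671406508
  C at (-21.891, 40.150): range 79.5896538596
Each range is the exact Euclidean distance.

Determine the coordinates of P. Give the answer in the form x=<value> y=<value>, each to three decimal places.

eq1: (x − 48.809)² + (y − 22.317)² = 52.0441530648²
eq2: (x + 19.728)² + (y + 21.364)² = 44.9671406508²
eq3: (x + 21.891)² + (y − 40.150)² = 79.5896538596²
eq1−eq2, eq1−eq3 (x²,y² cancel):
  -137.074·x − 87.362·y = -1348.202360
  -141.400·x + 35.666·y = -4415.047722
det = -137.074·35.666 − -87.362·-141.400 = -17241.868084
x = (-1348.202360·35.666 − -87.362·-4415.047722) / -17241.868084 = 25.159245
y = (-137.074·-4415.047722 − -1348.202360·-141.400) / -17241.868084 = -24.043360

x=25.159 y=-24.043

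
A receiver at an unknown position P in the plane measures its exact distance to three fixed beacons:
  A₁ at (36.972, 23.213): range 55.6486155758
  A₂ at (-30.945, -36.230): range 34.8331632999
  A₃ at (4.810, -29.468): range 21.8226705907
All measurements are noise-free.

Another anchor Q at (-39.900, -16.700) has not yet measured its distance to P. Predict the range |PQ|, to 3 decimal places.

33.498

eq1: (x − 36.972)² + (y − 23.213)² = 55.6486155758²
eq2: (x + 30.945)² + (y + 36.230)² = 34.8331632999²
eq3: (x − 4.810)² + (y + 29.468)² = 21.8226705907²
eq2−eq3, eq2−eq1 (x²,y² cancel):
  71.510·x + 13.524·y = -641.586487
  135.834·x + 118.886·y = -2247.852922
det = 71.510·118.886 − 13.524·135.834 = 6664.518844
x = (-641.586487·118.886 − 13.524·-2247.852922) / 6664.518844 = -6.883571
y = (71.510·-2247.852922 − -641.586487·135.834) / 6664.518844 = -11.042763
|P − Q| = √((-6.883571 − -39.900)² + (-11.042763 − -16.700)²) = 33.497596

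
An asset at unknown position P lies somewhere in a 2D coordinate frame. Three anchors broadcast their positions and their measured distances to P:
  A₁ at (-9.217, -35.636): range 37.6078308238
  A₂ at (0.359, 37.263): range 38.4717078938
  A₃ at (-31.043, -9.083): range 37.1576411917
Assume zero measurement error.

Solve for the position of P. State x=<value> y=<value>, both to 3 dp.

x=5.203 y=-0.903

eq1: (x + 9.217)² + (y + 35.636)² = 37.6078308238²
eq2: (x − 0.359)² + (y − 37.263)² = 38.4717078938²
eq3: (x + 31.043)² + (y + 9.083)² = 37.1576411917²
eq3−eq2, eq3−eq1 (x²,y² cancel):
  62.804·x + 92.692·y = 243.109303
  43.652·x − 53.106·y = 275.050207
det = 62.804·-53.106 − 92.692·43.652 = -7381.460408
x = (243.109303·-53.106 − 92.692·275.050207) / -7381.460408 = 5.202970
y = (62.804·275.050207 − 243.109303·43.652) / -7381.460408 = -0.902538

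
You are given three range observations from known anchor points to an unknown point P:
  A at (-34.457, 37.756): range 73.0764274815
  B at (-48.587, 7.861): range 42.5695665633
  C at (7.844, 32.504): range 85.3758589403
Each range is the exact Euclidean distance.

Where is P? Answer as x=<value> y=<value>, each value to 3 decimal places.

eq1: (x + 34.457)² + (y − 37.756)² = 73.0764274815²
eq2: (x + 48.587)² + (y − 7.861)² = 42.5695665633²
eq3: (x − 7.844)² + (y − 32.504)² = 85.3758589403²
eq1−eq2, eq1−eq3 (x²,y² cancel):
  -28.260·x − 59.790·y = 3337.687761
  84.602·x − 10.504·y = -3443.635069
det = -28.260·-10.504 − -59.790·84.602 = 5355.196620
x = (3337.687761·-10.504 − -59.790·-3443.635069) / 5355.196620 = -44.994429
y = (-28.260·-3443.635069 − 3337.687761·84.602) / 5355.196620 = -34.556702

x=-44.994 y=-34.557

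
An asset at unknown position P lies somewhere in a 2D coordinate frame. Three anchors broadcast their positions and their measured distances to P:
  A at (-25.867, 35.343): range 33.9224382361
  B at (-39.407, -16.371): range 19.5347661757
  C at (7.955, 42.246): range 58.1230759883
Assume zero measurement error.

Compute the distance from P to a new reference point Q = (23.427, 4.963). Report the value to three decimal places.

eq1: (x + 25.867)² + (y − 35.343)² = 33.9224382361²
eq2: (x + 39.407)² + (y + 16.371)² = 19.5347661757²
eq3: (x − 7.955)² + (y − 42.246)² = 58.1230759883²
eq1−eq3, eq1−eq2 (x²,y² cancel):
  67.644·x + 13.806·y = -2297.782943
  -27.080·x − 103.428·y = 671.816678
det = 67.644·-103.428 − 13.806·-27.080 = -6622.417152
x = (-2297.782943·-103.428 − 13.806·671.816678) / -6622.417152 = -34.485897
y = (67.644·671.816678 − -2297.782943·-27.080) / -6622.417152 = 2.533757
|P − Q| = √((-34.485897 − 23.427)² + (2.533757 − 4.963)²) = 57.963823

57.964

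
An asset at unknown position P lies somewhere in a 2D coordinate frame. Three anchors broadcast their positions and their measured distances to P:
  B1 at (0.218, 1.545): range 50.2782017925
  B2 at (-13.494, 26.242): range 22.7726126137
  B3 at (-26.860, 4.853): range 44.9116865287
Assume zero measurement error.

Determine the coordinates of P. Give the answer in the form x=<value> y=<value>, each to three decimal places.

eq1: (x − 0.218)² + (y − 1.545)² = 50.2782017925²
eq2: (x + 13.494)² + (y − 26.242)² = 22.7726126137²
eq3: (x + 26.860)² + (y − 4.853)² = 44.9116865287²
eq3−eq1, eq3−eq2 (x²,y² cancel):
  54.156·x − 6.616·y = -1253.414649
  26.732·x + 42.778·y = 1624.187093
det = 54.156·42.778 − -6.616·26.732 = 2493.544280
x = (-1253.414649·42.778 − -6.616·1624.187093) / 2493.544280 = -17.193579
y = (54.156·1624.187093 − -1253.414649·26.732) / 2493.544280 = 48.712091

x=-17.194 y=48.712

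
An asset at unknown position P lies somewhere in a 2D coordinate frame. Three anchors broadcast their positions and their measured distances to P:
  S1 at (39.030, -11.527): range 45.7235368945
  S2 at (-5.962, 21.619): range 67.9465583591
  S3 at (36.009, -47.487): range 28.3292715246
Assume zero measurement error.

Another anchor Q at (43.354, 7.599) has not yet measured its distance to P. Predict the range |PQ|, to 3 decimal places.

eq1: (x − 39.030)² + (y + 11.527)² = 45.7235368945²
eq2: (x + 5.962)² + (y − 21.619)² = 67.9465583591²
eq3: (x − 36.009)² + (y + 47.487)² = 28.3292715246²
eq1−eq3, eq1−eq2 (x²,y² cancel):
  -6.042·x − 71.920·y = 3183.544822
  -89.984·x + 66.292·y = -3679.378991
det = -6.042·66.292 − -71.920·-89.984 = -6872.185544
x = (3183.544822·66.292 − -71.920·-3679.378991) / -6872.185544 = 7.796266
y = (-6.042·-3679.378991 − 3183.544822·-89.984) / -6872.185544 = -44.920048
|P − Q| = √((7.796266 − 43.354)² + (-44.920048 − 7.599)²) = 63.423993

63.424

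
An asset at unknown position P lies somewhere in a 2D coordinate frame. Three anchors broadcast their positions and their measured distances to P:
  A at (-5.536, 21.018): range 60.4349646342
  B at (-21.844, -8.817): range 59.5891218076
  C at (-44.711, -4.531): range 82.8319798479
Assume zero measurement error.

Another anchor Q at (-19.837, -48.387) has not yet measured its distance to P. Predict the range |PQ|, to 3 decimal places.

61.491

eq1: (x + 5.536)² + (y − 21.018)² = 60.4349646342²
eq2: (x + 21.844)² + (y + 8.817)² = 59.5891218076²
eq3: (x + 44.711)² + (y + 4.531)² = 82.8319798479²
eq2−eq1, eq2−eq3 (x²,y² cancel):
  32.616·x + 59.670·y = -184.017718
  -45.734·x + 8.572·y = -1845.569791
det = 32.616·8.572 − 59.670·-45.734 = 3008.532132
x = (-184.017718·8.572 − 59.670·-1845.569791) / 3008.532132 = 36.079970
y = (32.616·-1845.569791 − -184.017718·-45.734) / 3008.532132 = -22.805464
|P − Q| = √((36.079970 − -19.837)² + (-22.805464 − -48.387)²) = 61.490833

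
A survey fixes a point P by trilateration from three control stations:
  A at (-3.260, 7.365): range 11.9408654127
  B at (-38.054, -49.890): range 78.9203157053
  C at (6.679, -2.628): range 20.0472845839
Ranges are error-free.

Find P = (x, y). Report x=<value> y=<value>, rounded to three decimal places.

x=3.550 y=17.174

eq1: (x + 3.260)² + (y − 7.365)² = 11.9408654127²
eq2: (x + 38.054)² + (y + 49.890)² = 78.9203157053²
eq3: (x − 6.679)² + (y + 2.628)² = 20.0472845839²
eq1−eq3, eq1−eq2 (x²,y² cancel):
  19.878·x − 19.986·y = -272.664752
  -69.588·x − 114.510·y = -2213.583773
det = 19.878·-114.510 − -19.986·-69.588 = -3667.015548
x = (-272.664752·-114.510 − -19.986·-2213.583773) / -3667.015548 = 3.549983
y = (19.878·-2213.583773 − -272.664752·-69.588) / -3667.015548 = 17.173588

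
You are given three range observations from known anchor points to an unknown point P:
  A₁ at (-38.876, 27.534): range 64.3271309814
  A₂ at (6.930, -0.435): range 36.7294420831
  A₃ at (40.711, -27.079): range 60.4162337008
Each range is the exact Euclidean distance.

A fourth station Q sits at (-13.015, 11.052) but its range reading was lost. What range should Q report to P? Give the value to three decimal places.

43.392

eq1: (x + 38.876)² + (y − 27.534)² = 64.3271309814²
eq2: (x − 6.930)² + (y + 0.435)² = 36.7294420831²
eq3: (x − 40.711)² + (y + 27.079)² = 60.4162337008²
eq3−eq1, eq3−eq2 (x²,y² cancel):
  -159.174·x + 109.226·y = -609.051716
  -67.562·x + 53.288·y = -41.374258
det = -159.174·53.288 − 109.226·-67.562 = -1102.537100
x = (-609.051716·53.288 − 109.226·-41.374258) / -1102.537100 = 25.337926
y = (-159.174·-41.374258 − -609.051716·-67.562) / -1102.537100 = 31.348647
|P − Q| = √((25.337926 − -13.015)² + (31.348647 − 11.052)²) = 43.392405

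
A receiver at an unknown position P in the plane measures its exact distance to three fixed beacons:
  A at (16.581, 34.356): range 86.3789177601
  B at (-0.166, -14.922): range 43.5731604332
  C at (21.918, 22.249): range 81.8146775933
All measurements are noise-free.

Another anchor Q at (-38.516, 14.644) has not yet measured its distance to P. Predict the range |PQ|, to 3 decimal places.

44.700

eq1: (x − 16.581)² + (y − 34.356)² = 86.3789177601²
eq2: (x + 0.166)² + (y + 14.922)² = 43.5731604332²
eq3: (x − 21.918)² + (y − 22.249)² = 81.8146775933²
eq1−eq3, eq1−eq2 (x²,y² cancel):
  10.674·x − 24.214·y = 287.828392
  -33.494·x − 98.556·y = 4330.126466
det = 10.674·-98.556 − -24.214·-33.494 = -1863.010460
x = (287.828392·-98.556 − -24.214·4330.126466) / -1863.010460 = -41.053160
y = (10.674·4330.126466 − 287.828392·-33.494) / -1863.010460 = -29.983886
|P − Q| = √((-41.053160 − -38.516)² + (-29.983886 − 14.644)²) = 44.699949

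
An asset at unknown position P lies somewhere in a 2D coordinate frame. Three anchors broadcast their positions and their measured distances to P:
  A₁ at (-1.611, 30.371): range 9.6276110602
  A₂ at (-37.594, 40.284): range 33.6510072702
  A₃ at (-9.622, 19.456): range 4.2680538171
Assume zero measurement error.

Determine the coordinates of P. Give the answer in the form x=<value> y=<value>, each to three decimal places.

eq1: (x + 1.611)² + (y − 30.371)² = 9.6276110602²
eq2: (x + 37.594)² + (y − 40.284)² = 33.6510072702²
eq3: (x + 9.622)² + (y − 19.456)² = 4.2680538171²
eq2−eq1, eq2−eq3 (x²,y² cancel):
  71.966·x − 19.826·y = -1071.417134
  55.944·x − 41.656·y = -1450.816665
det = 71.966·-41.656 − -19.826·55.944 = -1888.669952
x = (-1071.417134·-41.656 − -19.826·-1450.816665) / -1888.669952 = -8.401183
y = (71.966·-1450.816665 − -1071.417134·55.944) / -1888.669952 = 23.545730

x=-8.401 y=23.546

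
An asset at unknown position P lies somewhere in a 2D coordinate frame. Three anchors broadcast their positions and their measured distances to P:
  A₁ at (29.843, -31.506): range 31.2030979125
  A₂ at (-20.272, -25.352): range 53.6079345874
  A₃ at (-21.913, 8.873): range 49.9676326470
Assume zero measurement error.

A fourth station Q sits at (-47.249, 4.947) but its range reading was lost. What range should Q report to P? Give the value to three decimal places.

74.626

eq1: (x − 29.843)² + (y + 31.506)² = 31.2030979125²
eq2: (x + 20.272)² + (y + 25.352)² = 53.6079345874²
eq3: (x + 21.913)² + (y − 8.873)² = 49.9676326470²
eq1−eq3, eq1−eq2 (x²,y² cancel):
  -103.512·x + 80.758·y = -2847.453980
  -100.230·x + 12.308·y = -2729.732128
det = -103.512·12.308 − 80.758·-100.230 = 6820.348644
x = (-2847.453980·12.308 − 80.758·-2729.732128) / 6820.348644 = 27.183543
y = (-103.512·-2729.732128 − -2847.453980·-100.230) / 6820.348644 = -0.416442
|P − Q| = √((27.183543 − -47.249)² + (-0.416442 − 4.947)²) = 74.625532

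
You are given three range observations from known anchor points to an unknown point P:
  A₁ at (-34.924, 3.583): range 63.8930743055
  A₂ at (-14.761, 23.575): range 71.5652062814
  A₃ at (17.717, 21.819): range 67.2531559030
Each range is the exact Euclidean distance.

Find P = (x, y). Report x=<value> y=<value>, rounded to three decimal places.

x=7.056 y=-44.584

eq1: (x + 34.924)² + (y − 3.583)² = 63.8930743055²
eq2: (x + 14.761)² + (y − 23.575)² = 71.5652062814²
eq3: (x − 17.717)² + (y − 21.819)² = 67.2531559030²
eq3−eq1, eq3−eq2 (x²,y² cancel):
  -105.282·x − 36.472·y = 883.224850
  -64.956·x + 3.512·y = -614.884875
det = -105.282·3.512 − -36.472·-64.956 = -2738.825616
x = (883.224850·3.512 − -36.472·-614.884875) / -2738.825616 = 7.055650
y = (-105.282·-614.884875 − 883.224850·-64.956) / -2738.825616 = -44.583730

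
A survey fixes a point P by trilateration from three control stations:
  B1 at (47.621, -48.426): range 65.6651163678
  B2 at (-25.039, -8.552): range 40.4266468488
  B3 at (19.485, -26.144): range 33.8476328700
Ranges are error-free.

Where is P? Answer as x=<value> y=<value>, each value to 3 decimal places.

x=12.304 y=6.933

eq1: (x − 47.621)² + (y + 48.426)² = 65.6651163678²
eq2: (x + 25.039)² + (y + 8.552)² = 40.4266468488²
eq3: (x − 19.485)² + (y + 26.144)² = 33.8476328700²
eq3−eq1, eq3−eq2 (x²,y² cancel):
  56.272·x − 44.564·y = 383.417899
  -89.048·x + 35.184·y = -851.737261
det = 56.272·35.184 − -44.564·-89.048 = -1988.461024
x = (383.417899·35.184 − -44.564·-851.737261) / -1988.461024 = 12.304312
y = (56.272·-851.737261 − 383.417899·-89.048) / -1988.461024 = 6.933182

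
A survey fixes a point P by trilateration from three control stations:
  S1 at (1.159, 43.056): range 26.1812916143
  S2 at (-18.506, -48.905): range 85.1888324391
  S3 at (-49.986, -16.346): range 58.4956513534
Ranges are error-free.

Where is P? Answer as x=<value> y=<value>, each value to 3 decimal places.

x=-24.082 y=36.101

eq1: (x − 1.159)² + (y − 43.056)² = 26.1812916143²
eq2: (x + 18.506)² + (y + 48.905)² = 85.1888324391²
eq3: (x + 49.986)² + (y + 16.346)² = 58.4956513534²
eq1−eq2, eq1−eq3 (x²,y² cancel):
  -39.330·x − 183.922·y = -5692.668498
  -102.290·x − 118.804·y = -1825.651702
det = -39.330·-118.804 − -183.922·-102.290 = -14140.820060
x = (-5692.668498·-118.804 − -183.922·-1825.651702) / -14140.820060 = -24.081650
y = (-39.330·-1825.651702 − -5692.668498·-102.290) / -14140.820060 = 36.101172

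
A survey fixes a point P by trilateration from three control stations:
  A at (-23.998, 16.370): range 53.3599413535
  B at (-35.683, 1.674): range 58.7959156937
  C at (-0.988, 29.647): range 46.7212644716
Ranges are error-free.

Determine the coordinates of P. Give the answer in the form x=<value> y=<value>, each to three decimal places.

eq1: (x + 23.998)² + (y − 16.370)² = 53.3599413535²
eq2: (x + 35.683)² + (y − 1.674)² = 58.7959156937²
eq3: (x + 0.988)² + (y − 29.647)² = 46.7212644716²
eq3−eq1, eq3−eq2 (x²,y² cancel):
  -46.020·x − 26.554·y = -700.446636
  -69.390·x − 55.946·y = -877.925136
det = -46.020·-55.946 − -26.554·-69.390 = 732.052860
x = (-700.446636·-55.946 − -26.554·-877.925136) / 732.052860 = 21.685269
y = (-46.020·-877.925136 − -700.446636·-69.390) / 732.052860 = -11.203941

x=21.685 y=-11.204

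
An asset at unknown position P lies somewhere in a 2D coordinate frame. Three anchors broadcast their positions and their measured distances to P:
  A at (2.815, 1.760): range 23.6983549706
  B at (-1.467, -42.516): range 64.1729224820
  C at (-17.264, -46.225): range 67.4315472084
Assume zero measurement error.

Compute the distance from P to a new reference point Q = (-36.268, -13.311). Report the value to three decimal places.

eq1: (x − 2.815)² + (y − 1.760)² = 23.6983549706²
eq2: (x + 1.467)² + (y + 42.516)² = 64.1729224820²
eq3: (x + 17.264)² + (y + 46.225)² = 67.4315472084²
eq2−eq3, eq2−eq1 (x²,y² cancel):
  -31.594·x − 7.418·y = 196.184397
  8.564·x + 88.552·y = 1757.811432
det = -31.594·88.552 − -7.418·8.564 = -2734.184136
x = (196.184397·88.552 − -7.418·1757.811432) / -2734.184136 = -11.122867
y = (-31.594·1757.811432 − 196.184397·8.564) / -2734.184136 = 20.926322
|P − Q| = √((-11.122867 − -36.268)² + (20.926322 − -13.311)²) = 42.479076

42.479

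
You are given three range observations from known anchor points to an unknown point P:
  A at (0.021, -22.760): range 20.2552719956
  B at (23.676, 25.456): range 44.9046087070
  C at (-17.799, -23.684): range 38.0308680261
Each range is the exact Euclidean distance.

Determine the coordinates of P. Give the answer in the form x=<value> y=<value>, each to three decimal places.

x=19.978 y=-19.296

eq1: (x − 0.021)² + (y + 22.760)² = 20.2552719956²
eq2: (x − 23.676)² + (y − 25.456)² = 44.9046087070²
eq3: (x + 17.799)² + (y + 23.684)² = 38.0308680261²
eq1−eq2, eq1−eq3 (x²,y² cancel):
  47.310·x + 96.432·y = -915.604969
  -35.640·x − 1.848·y = -676.352663
det = 47.310·-1.848 − 96.432·-35.640 = 3349.407600
x = (-915.604969·-1.848 − 96.432·-676.352663) / 3349.407600 = 19.977884
y = (47.310·-676.352663 − -915.604969·-35.640) / 3349.407600 = -19.296071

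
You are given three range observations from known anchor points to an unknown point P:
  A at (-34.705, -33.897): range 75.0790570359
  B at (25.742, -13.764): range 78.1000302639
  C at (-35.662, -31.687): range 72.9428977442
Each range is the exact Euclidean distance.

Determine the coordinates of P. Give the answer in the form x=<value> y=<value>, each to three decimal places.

eq1: (x + 34.705)² + (y + 33.897)² = 75.0790570359²
eq2: (x − 25.742)² + (y + 13.764)² = 78.1000302639²
eq3: (x + 35.662)² + (y + 31.687)² = 72.9428977442²
eq2−eq1, eq2−eq3 (x²,y² cancel):
  -120.894·x − 40.266·y = 1964.095296
  -122.808·x − 35.846·y = 2202.694349
det = -120.894·-35.846 − -40.266·-122.808 = -611.420604
x = (1964.095296·-35.846 − -40.266·2202.694349) / -611.420604 = -29.911865
y = (-120.894·2202.694349 − 1964.095296·-122.808) / -611.420604 = 41.028901

x=-29.912 y=41.029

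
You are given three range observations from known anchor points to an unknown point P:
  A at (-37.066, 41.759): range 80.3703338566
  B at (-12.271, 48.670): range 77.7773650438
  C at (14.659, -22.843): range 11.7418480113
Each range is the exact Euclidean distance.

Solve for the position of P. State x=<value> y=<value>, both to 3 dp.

eq1: (x + 37.066)² + (y − 41.759)² = 80.3703338566²
eq2: (x + 12.271)² + (y − 48.670)² = 77.7773650438²
eq3: (x − 14.659)² + (y + 22.843)² = 11.7418480113²
eq3−eq2, eq3−eq1 (x²,y² cancel):
  -53.860·x + 143.026·y = -4128.790107
  -103.450·x + 129.204·y = -3940.506062
det = -53.860·129.204 − 143.026·-103.450 = 7837.112260
x = (-4128.790107·129.204 − 143.026·-3940.506062) / 7837.112260 = 3.845629
y = (-53.860·-3940.506062 − -4128.790107·-103.450) / 7837.112260 = -27.419242

x=3.846 y=-27.419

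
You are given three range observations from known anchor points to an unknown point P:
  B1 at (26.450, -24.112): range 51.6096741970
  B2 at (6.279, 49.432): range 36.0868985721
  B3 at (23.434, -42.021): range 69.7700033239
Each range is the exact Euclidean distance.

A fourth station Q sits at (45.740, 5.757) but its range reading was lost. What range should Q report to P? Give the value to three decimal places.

eq1: (x − 26.450)² + (y + 24.112)² = 51.6096741970²
eq2: (x − 6.279)² + (y − 49.432)² = 36.0868985721²
eq3: (x − 23.434)² + (y + 42.021)² = 69.7700033239²
eq3−eq2, eq3−eq1 (x²,y² cancel):
  -34.310·x + 182.906·y = 3733.620783
  6.032·x + 35.818·y = 1170.369140
det = -34.310·35.818 − 182.906·6.032 = -2332.204572
x = (3733.620783·35.818 − 182.906·1170.369140) / -2332.204572 = 34.446682
y = (-34.310·1170.369140 − 3733.620783·6.032) / -2332.204572 = 26.874386
|P − Q| = √((34.446682 − 45.740)² + (26.874386 − 5.757)²) = 23.947506

23.948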